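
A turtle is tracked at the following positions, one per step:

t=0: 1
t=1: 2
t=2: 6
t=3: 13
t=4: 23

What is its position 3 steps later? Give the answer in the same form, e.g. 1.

71

Successive displacements: +1, +4, +7, +10 — each changes by +3.
step 5: 23 + 13 → 36
step 6: 36 + 16 → 52
step 7: 52 + 19 → 71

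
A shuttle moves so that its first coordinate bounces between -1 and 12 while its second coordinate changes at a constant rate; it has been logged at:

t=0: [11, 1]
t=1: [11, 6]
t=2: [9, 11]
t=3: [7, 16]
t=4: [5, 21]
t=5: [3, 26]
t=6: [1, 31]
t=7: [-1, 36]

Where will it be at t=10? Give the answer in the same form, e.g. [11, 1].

[5, 51]

The first coordinate travels 2 per step and bounces off the walls at -1 and 12.
  step 8: -1 → 1
  step 9: 1 → 3
  step 10: 3 → 5
The second coordinate changes by +5 each step: at step 10 it is 51.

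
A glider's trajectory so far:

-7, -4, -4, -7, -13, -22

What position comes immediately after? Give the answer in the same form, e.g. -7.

Successive displacements: +3, +0, -3, -6, -9 — each changes by -3.
step 6: -22 − 12 → -34

-34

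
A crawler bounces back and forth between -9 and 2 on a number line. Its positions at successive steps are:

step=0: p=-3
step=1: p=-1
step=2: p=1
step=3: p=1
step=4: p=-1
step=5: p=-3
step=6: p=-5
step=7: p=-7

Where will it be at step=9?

The value travels 2 per step and bounces off the walls at -9 and 2.
  step 8: -7 → -9
  step 9: -9 → -7

p=-7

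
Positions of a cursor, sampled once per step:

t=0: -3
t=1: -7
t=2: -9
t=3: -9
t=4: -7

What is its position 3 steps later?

Taking differences between consecutive positions: -4, -2, +0, +2. These grow by +2 each step.
step 5: -7 + 4 → -3
step 6: -3 + 6 → 3
step 7: 3 + 8 → 11

11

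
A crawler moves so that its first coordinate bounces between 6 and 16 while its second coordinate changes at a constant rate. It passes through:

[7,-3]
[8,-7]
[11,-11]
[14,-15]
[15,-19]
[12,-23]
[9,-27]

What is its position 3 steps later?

The first coordinate reflects between 6 and 16, moving 3 per step.
  step 7: 9 → 6
  step 8: 6 → 9
  step 9: 9 → 12
The second coordinate changes by -4 each step: at step 9 it is -39.

[12,-39]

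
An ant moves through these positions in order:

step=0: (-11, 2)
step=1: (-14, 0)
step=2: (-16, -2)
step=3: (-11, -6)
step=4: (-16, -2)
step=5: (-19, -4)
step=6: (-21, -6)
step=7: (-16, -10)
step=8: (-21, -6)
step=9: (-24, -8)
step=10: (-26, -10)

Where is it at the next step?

Differencing gives (-3, -2), (-2, -2), (+5, -4), (-5, +4), (-3, -2), (-2, -2), (+5, -4), (-5, +4), (-3, -2), (-2, -2). This is the pattern (-3, -2), (-2, -2), (+5, -4), (-5, +4) repeated.
step 11: apply (+5, -4) → (-21, -14)

(-21, -14)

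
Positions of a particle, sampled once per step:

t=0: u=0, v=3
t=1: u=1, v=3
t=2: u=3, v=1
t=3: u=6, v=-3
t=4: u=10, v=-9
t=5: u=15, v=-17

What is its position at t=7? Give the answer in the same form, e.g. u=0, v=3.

Taking differences between consecutive positions: (+1,+0), (+2,-2), (+3,-4), (+4,-6), (+5,-8). These grow by (+1,-2) each step.
step 6: u=15, v=-17 + (+6,-10) → u=21, v=-27
step 7: u=21, v=-27 + (+7,-12) → u=28, v=-39

u=28, v=-39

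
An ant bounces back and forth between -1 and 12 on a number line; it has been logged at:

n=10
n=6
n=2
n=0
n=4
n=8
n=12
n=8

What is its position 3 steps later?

n=2

The value travels 4 per step and bounces off the walls at -1 and 12.
  step 8: 8 → 4
  step 9: 4 → 0
  step 10: 0 → 2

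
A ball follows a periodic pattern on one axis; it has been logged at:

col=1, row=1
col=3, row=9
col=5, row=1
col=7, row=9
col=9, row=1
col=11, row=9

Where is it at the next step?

col=13, row=1

The col coordinate changes by +2 each step, so at step 6 it is 1 + 6·(2) = 13.
The row coordinate repeats the cycle [1, 9] with period 2; step 6 mod 2 = 0, giving 1.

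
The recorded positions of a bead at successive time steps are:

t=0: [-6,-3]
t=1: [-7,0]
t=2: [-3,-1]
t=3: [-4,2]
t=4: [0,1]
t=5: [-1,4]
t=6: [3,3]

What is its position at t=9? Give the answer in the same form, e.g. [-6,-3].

[5,8]

The moves between consecutive positions are [-1,+3], [+4,-1], [-1,+3], [+4,-1], [-1,+3], [+4,-1]; they repeat the 2-cycle [[-1,+3], [+4,-1]].
step 7: apply [-1,+3] → [2,6]
step 8: apply [+4,-1] → [6,5]
step 9: apply [-1,+3] → [5,8]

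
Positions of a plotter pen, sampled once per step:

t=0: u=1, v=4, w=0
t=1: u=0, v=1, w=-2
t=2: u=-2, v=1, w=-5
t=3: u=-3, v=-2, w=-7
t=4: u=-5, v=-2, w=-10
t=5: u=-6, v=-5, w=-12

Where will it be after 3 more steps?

u=-11, v=-8, w=-20

Step-to-step displacements: (-1,-3,-2), (-2,+0,-3), (-1,-3,-2), (-2,+0,-3), (-1,-3,-2) — a repeating cycle of length 2.
step 6: apply (-2,+0,-3) → u=-8, v=-5, w=-15
step 7: apply (-1,-3,-2) → u=-9, v=-8, w=-17
step 8: apply (-2,+0,-3) → u=-11, v=-8, w=-20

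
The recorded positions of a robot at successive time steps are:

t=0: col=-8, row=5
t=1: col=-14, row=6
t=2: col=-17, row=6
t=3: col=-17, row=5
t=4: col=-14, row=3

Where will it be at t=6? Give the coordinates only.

col=1, row=-4

First differences are (-6, +1), (-3, +0), (+0, -1), (+3, -2); their common second difference is (+3, -1) (constant acceleration).
step 5: col=-14, row=3 + (+6, -3) → col=-8, row=0
step 6: col=-8, row=0 + (+9, -4) → col=1, row=-4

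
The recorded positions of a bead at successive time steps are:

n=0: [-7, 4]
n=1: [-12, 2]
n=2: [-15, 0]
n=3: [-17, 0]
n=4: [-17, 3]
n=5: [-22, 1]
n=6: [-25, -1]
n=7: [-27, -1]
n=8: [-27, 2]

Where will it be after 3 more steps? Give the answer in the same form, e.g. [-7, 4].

Step-to-step displacements: [-5, -2], [-3, -2], [-2, +0], [+0, +3], [-5, -2], [-3, -2], [-2, +0], [+0, +3] — a repeating cycle of length 4.
step 9: apply [-5, -2] → [-32, 0]
step 10: apply [-3, -2] → [-35, -2]
step 11: apply [-2, +0] → [-37, -2]

[-37, -2]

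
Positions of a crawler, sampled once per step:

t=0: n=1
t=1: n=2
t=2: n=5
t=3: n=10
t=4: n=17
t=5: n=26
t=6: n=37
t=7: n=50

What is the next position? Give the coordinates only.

Successive displacements: +1, +3, +5, +7, +9, +11, +13 — each changes by +2.
step 8: 50 + 15 → n=65

n=65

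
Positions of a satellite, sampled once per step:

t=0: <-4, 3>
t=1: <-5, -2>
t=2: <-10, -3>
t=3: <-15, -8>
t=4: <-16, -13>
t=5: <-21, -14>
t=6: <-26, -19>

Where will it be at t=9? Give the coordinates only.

<-37, -30>

Step-to-step displacements: <-1, -5>, <-5, -1>, <-5, -5>, <-1, -5>, <-5, -1>, <-5, -5> — a repeating cycle of length 3.
step 7: apply <-1, -5> → <-27, -24>
step 8: apply <-5, -1> → <-32, -25>
step 9: apply <-5, -5> → <-37, -30>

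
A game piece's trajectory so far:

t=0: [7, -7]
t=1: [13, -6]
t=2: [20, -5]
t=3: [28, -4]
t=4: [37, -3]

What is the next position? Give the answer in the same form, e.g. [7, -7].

[47, -2]

First differences are [+6, +1], [+7, +1], [+8, +1], [+9, +1]; their common second difference is [+1, +0] (constant acceleration).
step 5: [37, -3] + [+10, +1] → [47, -2]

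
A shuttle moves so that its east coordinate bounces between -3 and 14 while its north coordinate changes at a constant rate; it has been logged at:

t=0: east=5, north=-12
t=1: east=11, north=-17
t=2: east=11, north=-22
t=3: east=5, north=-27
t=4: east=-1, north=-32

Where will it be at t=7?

The east coordinate travels 6 per step and bounces off the walls at -3 and 14.
  step 5: -1 → 1
  step 6: 1 → 7
  step 7: 7 → 13
The north coordinate changes by -5 each step: at step 7 it is -47.

east=13, north=-47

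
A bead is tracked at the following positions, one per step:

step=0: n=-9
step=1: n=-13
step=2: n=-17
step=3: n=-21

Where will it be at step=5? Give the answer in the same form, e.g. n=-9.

Each step adds -4 to the position.
step 4: -21 − 4 → n=-25
step 5: -25 − 4 → n=-29

n=-29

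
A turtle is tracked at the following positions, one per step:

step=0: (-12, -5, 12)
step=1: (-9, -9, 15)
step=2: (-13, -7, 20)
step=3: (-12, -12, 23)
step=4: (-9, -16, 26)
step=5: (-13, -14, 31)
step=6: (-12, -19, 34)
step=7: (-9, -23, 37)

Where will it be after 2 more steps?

(-12, -26, 45)

Step-to-step displacements: (+3, -4, +3), (-4, +2, +5), (+1, -5, +3), (+3, -4, +3), (-4, +2, +5), (+1, -5, +3), (+3, -4, +3) — a repeating cycle of length 3.
step 8: apply (-4, +2, +5) → (-13, -21, 42)
step 9: apply (+1, -5, +3) → (-12, -26, 45)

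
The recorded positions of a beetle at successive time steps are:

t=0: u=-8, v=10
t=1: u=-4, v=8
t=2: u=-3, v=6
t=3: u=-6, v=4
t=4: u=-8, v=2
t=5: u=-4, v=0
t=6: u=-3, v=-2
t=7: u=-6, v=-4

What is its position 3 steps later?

The u coordinate repeats the cycle [-8, -4, -3, -6] with period 4; step 10 mod 4 = 2, giving -3.
The v coordinate changes by -2 each step, so at step 10 it is 10 + 10·(-2) = -10.

u=-3, v=-10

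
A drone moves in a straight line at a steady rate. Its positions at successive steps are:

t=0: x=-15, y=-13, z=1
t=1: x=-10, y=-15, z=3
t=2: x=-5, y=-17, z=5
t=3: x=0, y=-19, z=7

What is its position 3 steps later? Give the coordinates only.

Each step adds (+5, -2, +2) to the position.
step 4: x=0, y=-19, z=7 + (+5, -2, +2) → x=5, y=-21, z=9
step 5: x=5, y=-21, z=9 + (+5, -2, +2) → x=10, y=-23, z=11
step 6: x=10, y=-23, z=11 + (+5, -2, +2) → x=15, y=-25, z=13

x=15, y=-25, z=13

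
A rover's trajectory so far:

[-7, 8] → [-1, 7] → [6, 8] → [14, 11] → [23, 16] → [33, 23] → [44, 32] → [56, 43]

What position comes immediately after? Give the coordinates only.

[69, 56]

Successive displacements: [+6, -1], [+7, +1], [+8, +3], [+9, +5], [+10, +7], [+11, +9], [+12, +11] — each changes by [+1, +2].
step 8: [56, 43] + [+13, +13] → [69, 56]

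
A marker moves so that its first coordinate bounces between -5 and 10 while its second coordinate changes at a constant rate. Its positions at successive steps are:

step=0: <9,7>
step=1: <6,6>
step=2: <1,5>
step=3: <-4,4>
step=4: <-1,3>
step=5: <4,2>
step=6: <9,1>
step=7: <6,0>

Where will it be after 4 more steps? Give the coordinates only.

The first coordinate travels 5 per step and bounces off the walls at -5 and 10.
  step 8: 6 → 1
  step 9: 1 → -4
  step 10: -4 → -1
  step 11: -1 → 4
The second coordinate changes by -1 each step: at step 11 it is -4.

<4,-4>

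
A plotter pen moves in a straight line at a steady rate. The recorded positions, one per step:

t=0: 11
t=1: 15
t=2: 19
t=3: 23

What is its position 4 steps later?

The position changes by +4 every step.
step 4: 23 + 4 → 27
step 5: 27 + 4 → 31
step 6: 31 + 4 → 35
step 7: 35 + 4 → 39

39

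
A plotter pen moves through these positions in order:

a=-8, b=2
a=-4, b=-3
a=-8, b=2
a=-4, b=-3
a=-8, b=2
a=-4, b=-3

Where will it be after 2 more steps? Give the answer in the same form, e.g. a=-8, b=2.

Differencing gives (+4, -5), (-4, +5), (+4, -5), (-4, +5), (+4, -5). This is the pattern (+4, -5), (-4, +5) repeated.
step 6: apply (-4, +5) → a=-8, b=2
step 7: apply (+4, -5) → a=-4, b=-3

a=-4, b=-3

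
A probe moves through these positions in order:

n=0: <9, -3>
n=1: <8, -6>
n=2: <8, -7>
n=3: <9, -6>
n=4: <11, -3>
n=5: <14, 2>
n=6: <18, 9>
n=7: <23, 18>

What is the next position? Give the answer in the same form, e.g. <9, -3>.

<29, 29>

Taking differences between consecutive positions: <-1, -3>, <+0, -1>, <+1, +1>, <+2, +3>, <+3, +5>, <+4, +7>, <+5, +9>. These grow by <+1, +2> each step.
step 8: <23, 18> + <+6, +11> → <29, 29>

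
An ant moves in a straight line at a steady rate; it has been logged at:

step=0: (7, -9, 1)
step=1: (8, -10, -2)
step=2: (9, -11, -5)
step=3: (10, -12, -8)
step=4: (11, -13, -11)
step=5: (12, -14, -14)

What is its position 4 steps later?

(16, -18, -26)

Constant displacement of (+1, -1, -3) per step.
step 6: (12, -14, -14) + (+1, -1, -3) → (13, -15, -17)
step 7: (13, -15, -17) + (+1, -1, -3) → (14, -16, -20)
step 8: (14, -16, -20) + (+1, -1, -3) → (15, -17, -23)
step 9: (15, -17, -23) + (+1, -1, -3) → (16, -18, -26)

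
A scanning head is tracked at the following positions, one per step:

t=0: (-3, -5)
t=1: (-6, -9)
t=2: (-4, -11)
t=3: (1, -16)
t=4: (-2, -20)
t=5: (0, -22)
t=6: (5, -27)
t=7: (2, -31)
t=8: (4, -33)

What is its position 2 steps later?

(6, -42)

Step-to-step displacements: (-3, -4), (+2, -2), (+5, -5), (-3, -4), (+2, -2), (+5, -5), (-3, -4), (+2, -2) — a repeating cycle of length 3.
step 9: apply (+5, -5) → (9, -38)
step 10: apply (-3, -4) → (6, -42)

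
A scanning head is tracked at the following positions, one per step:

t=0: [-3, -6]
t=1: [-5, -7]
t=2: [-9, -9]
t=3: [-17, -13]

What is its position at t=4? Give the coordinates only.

Consecutive displacements [-2, -1], [-4, -2], [-8, -4] scale by a factor of 2 each step.
step 4: [-17, -13] + [-16, -8] → [-33, -21]

[-33, -21]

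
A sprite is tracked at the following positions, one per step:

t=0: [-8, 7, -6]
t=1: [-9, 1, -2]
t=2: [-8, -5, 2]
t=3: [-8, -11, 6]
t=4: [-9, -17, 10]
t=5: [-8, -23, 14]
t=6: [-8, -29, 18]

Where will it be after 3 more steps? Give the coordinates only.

[-8, -47, 30]

The first coordinate repeats the cycle [-8, -9, -8] with period 3; step 9 mod 3 = 0, giving -8.
The second coordinate changes by -6 each step, so at step 9 it is 7 + 9·(-6) = -47.
The third coordinate changes by +4 each step, so at step 9 it is -6 + 9·(4) = 30.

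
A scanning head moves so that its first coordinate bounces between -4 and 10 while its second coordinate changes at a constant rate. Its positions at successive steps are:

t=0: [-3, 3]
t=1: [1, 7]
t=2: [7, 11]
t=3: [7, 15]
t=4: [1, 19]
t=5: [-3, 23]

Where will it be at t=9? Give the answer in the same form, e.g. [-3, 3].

[-1, 39]

The first coordinate reflects between -4 and 10, moving 6 per step.
  step 6: -3 → 3
  step 7: 3 → 9
  step 8: 9 → 5
  step 9: 5 → -1
The second coordinate changes by +4 each step: at step 9 it is 39.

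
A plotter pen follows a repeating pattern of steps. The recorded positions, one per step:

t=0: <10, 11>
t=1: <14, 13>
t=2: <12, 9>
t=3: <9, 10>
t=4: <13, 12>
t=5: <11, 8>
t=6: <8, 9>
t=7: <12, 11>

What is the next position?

<10, 7>

The moves between consecutive positions are <+4, +2>, <-2, -4>, <-3, +1>, <+4, +2>, <-2, -4>, <-3, +1>, <+4, +2>; they repeat the 3-cycle [<+4, +2>, <-2, -4>, <-3, +1>].
step 8: apply <-2, -4> → <10, 7>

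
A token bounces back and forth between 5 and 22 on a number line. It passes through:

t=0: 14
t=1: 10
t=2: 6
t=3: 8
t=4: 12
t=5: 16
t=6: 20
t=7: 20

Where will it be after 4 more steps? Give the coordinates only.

6

The value travels 4 per step and bounces off the walls at 5 and 22.
  step 8: 20 → 16
  step 9: 16 → 12
  step 10: 12 → 8
  step 11: 8 → 6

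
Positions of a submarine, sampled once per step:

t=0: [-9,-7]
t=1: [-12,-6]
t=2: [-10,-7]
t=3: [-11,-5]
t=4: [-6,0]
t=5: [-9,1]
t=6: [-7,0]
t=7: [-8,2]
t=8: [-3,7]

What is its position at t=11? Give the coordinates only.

[-5,9]

Step-to-step displacements: [-3,+1], [+2,-1], [-1,+2], [+5,+5], [-3,+1], [+2,-1], [-1,+2], [+5,+5] — a repeating cycle of length 4.
step 9: apply [-3,+1] → [-6,8]
step 10: apply [+2,-1] → [-4,7]
step 11: apply [-1,+2] → [-5,9]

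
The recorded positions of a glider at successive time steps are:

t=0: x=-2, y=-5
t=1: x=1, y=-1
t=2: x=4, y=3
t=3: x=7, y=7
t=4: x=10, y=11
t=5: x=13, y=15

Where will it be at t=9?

x=25, y=31

The position changes by (+3, +4) every step.
step 6: x=13, y=15 + (+3, +4) → x=16, y=19
step 7: x=16, y=19 + (+3, +4) → x=19, y=23
step 8: x=19, y=23 + (+3, +4) → x=22, y=27
step 9: x=22, y=27 + (+3, +4) → x=25, y=31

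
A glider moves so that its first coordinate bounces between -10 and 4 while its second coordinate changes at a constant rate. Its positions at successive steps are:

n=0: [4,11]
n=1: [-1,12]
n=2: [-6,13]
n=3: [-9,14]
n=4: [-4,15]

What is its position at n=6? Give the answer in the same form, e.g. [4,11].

The first coordinate reflects between -10 and 4, moving 5 per step.
  step 5: -4 → 1
  step 6: 1 → 2
The second coordinate changes by +1 each step: at step 6 it is 17.

[2,17]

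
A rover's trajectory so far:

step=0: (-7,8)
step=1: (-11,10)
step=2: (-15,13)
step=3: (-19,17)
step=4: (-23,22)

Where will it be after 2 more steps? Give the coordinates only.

First differences are (-4,+2), (-4,+3), (-4,+4), (-4,+5); their common second difference is (+0,+1) (constant acceleration).
step 5: (-23,22) + (-4,+6) → (-27,28)
step 6: (-27,28) + (-4,+7) → (-31,35)

(-31,35)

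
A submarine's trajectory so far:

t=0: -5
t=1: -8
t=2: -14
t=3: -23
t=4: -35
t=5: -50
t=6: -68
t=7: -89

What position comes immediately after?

-113

First differences are -3, -6, -9, -12, -15, -18, -21; their common second difference is -3 (constant acceleration).
step 8: -89 − 24 → -113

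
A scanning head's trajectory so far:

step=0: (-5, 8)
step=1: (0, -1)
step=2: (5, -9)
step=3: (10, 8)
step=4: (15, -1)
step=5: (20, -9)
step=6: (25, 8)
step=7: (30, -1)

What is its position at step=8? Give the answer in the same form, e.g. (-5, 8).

(35, -9)

First: linear, +5 per step → 35 at step 8.
Second: cycles through 8, -1, -9 every 3 steps. Step 8 lands at position 2 of the cycle → -9.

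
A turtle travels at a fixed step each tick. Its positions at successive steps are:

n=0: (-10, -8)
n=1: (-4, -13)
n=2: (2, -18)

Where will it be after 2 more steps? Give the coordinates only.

(14, -28)

Each step adds (+6, -5) to the position.
step 3: (2, -18) + (+6, -5) → (8, -23)
step 4: (8, -23) + (+6, -5) → (14, -28)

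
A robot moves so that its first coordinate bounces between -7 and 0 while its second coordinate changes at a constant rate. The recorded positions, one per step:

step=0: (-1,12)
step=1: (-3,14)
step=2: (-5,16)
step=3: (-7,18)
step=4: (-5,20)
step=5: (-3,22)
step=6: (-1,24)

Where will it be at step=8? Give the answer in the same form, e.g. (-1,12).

(-3,28)

The first coordinate reflects between -7 and 0, moving 2 per step.
  step 7: -1 → -1
  step 8: -1 → -3
The second coordinate changes by +2 each step: at step 8 it is 28.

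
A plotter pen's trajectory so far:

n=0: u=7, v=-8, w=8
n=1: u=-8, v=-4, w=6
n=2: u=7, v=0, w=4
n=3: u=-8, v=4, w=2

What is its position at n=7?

u=-8, v=20, w=-6

The u coordinate repeats the cycle [7, -8] with period 2; step 7 mod 2 = 1, giving -8.
The v coordinate changes by +4 each step, so at step 7 it is -8 + 7·(4) = 20.
The w coordinate changes by -2 each step, so at step 7 it is 8 + 7·(-2) = -6.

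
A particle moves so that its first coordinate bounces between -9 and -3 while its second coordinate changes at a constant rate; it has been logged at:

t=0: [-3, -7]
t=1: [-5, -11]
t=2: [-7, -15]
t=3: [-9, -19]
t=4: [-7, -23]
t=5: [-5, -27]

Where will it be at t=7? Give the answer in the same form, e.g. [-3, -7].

[-5, -35]

The first coordinate travels 2 per step and bounces off the walls at -9 and -3.
  step 6: -5 → -3
  step 7: -3 → -5
The second coordinate changes by -4 each step: at step 7 it is -35.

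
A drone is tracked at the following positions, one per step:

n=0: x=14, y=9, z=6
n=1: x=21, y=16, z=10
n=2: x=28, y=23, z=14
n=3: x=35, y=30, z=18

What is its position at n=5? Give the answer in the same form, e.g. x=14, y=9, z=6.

The position changes by (+7, +7, +4) every step.
step 4: x=35, y=30, z=18 + (+7, +7, +4) → x=42, y=37, z=22
step 5: x=42, y=37, z=22 + (+7, +7, +4) → x=49, y=44, z=26

x=49, y=44, z=26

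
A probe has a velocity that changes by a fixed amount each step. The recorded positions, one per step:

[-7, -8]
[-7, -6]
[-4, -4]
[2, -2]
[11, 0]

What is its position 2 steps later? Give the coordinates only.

First differences are [+0, +2], [+3, +2], [+6, +2], [+9, +2]; their common second difference is [+3, +0] (constant acceleration).
step 5: [11, 0] + [+12, +2] → [23, 2]
step 6: [23, 2] + [+15, +2] → [38, 4]

[38, 4]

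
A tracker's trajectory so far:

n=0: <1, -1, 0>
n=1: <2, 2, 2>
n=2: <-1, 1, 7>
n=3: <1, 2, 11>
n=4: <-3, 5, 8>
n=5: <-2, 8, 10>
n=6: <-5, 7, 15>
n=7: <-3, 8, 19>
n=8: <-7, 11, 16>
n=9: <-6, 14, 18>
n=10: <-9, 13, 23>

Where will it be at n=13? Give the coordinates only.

Step-to-step displacements: <+1, +3, +2>, <-3, -1, +5>, <+2, +1, +4>, <-4, +3, -3>, <+1, +3, +2>, <-3, -1, +5>, <+2, +1, +4>, <-4, +3, -3>, <+1, +3, +2>, <-3, -1, +5> — a repeating cycle of length 4.
step 11: apply <+2, +1, +4> → <-7, 14, 27>
step 12: apply <-4, +3, -3> → <-11, 17, 24>
step 13: apply <+1, +3, +2> → <-10, 20, 26>

<-10, 20, 26>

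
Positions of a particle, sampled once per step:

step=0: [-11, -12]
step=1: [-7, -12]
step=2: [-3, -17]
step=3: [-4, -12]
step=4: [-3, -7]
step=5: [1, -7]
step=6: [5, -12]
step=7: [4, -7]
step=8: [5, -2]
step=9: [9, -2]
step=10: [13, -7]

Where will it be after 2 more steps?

[13, 3]

The moves between consecutive positions are [+4, +0], [+4, -5], [-1, +5], [+1, +5], [+4, +0], [+4, -5], [-1, +5], [+1, +5], [+4, +0], [+4, -5]; they repeat the 4-cycle [[+4, +0], [+4, -5], [-1, +5], [+1, +5]].
step 11: apply [-1, +5] → [12, -2]
step 12: apply [+1, +5] → [13, 3]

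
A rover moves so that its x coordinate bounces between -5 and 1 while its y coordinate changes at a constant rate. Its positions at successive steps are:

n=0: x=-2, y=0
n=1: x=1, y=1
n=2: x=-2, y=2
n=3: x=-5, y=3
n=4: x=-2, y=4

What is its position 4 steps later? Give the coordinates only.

The x coordinate travels 3 per step and bounces off the walls at -5 and 1.
  step 5: -2 → 1
  step 6: 1 → -2
  step 7: -2 → -5
  step 8: -5 → -2
The y coordinate changes by +1 each step: at step 8 it is 8.

x=-2, y=8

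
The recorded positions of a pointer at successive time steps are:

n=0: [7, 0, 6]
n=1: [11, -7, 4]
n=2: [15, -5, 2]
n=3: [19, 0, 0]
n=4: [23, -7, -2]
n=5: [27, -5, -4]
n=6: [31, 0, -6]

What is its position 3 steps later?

[43, 0, -12]

First: linear, +4 per step → 43 at step 9.
Second: cycles through 0, -7, -5 every 3 steps. Step 9 lands at position 0 of the cycle → 0.
Third: linear, -2 per step → -12 at step 9.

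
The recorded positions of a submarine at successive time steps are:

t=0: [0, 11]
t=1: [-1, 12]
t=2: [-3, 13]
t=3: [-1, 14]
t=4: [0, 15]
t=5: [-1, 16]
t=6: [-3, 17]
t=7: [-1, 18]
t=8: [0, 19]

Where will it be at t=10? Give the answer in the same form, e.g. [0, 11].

[-3, 21]

The first coordinate repeats the cycle [0, -1, -3, -1] with period 4; step 10 mod 4 = 2, giving -3.
The second coordinate changes by +1 each step, so at step 10 it is 11 + 10·(1) = 21.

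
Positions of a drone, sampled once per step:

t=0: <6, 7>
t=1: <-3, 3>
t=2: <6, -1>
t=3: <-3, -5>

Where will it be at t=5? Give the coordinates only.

First: cycles through 6, -3 every 2 steps. Step 5 lands at position 1 of the cycle → -3.
Second: linear, -4 per step → -13 at step 5.

<-3, -13>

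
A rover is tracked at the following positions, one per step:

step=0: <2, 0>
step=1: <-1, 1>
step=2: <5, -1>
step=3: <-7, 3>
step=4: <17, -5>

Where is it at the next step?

<-31, 11>

The jumps are <-3, +1>, <+6, -2>, <-12, +4>, <+24, -8> — a geometric progression with ratio -2.
step 5: <17, -5> + <-48, +16> → <-31, 11>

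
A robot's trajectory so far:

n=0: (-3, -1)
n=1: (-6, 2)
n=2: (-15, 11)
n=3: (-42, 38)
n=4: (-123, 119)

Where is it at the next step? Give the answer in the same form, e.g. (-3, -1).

Consecutive displacements (-3, +3), (-9, +9), (-27, +27), (-81, +81) scale by a factor of 3 each step.
step 5: (-123, 119) + (-243, +243) → (-366, 362)

(-366, 362)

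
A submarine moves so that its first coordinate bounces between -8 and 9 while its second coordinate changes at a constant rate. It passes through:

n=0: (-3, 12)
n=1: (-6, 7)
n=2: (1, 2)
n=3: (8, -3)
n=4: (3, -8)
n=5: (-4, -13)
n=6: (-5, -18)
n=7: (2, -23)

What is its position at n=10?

The first coordinate travels 7 per step and bounces off the walls at -8 and 9.
  step 8: 2 → 9
  step 9: 9 → 2
  step 10: 2 → -5
The second coordinate changes by -5 each step: at step 10 it is -38.

(-5, -38)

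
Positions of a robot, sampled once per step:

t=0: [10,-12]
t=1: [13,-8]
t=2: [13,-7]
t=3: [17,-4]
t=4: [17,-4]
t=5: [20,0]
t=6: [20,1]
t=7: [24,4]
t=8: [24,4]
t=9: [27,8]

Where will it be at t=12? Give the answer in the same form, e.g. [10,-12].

Differencing gives [+3,+4], [+0,+1], [+4,+3], [+0,+0], [+3,+4], [+0,+1], [+4,+3], [+0,+0], [+3,+4]. This is the pattern [+3,+4], [+0,+1], [+4,+3], [+0,+0] repeated.
step 10: apply [+0,+1] → [27,9]
step 11: apply [+4,+3] → [31,12]
step 12: apply [+0,+0] → [31,12]

[31,12]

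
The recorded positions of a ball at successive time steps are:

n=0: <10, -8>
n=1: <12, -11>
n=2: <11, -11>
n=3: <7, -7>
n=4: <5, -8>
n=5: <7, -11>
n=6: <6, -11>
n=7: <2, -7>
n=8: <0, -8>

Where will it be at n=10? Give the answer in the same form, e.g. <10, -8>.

Step-to-step displacements: <+2, -3>, <-1, +0>, <-4, +4>, <-2, -1>, <+2, -3>, <-1, +0>, <-4, +4>, <-2, -1> — a repeating cycle of length 4.
step 9: apply <+2, -3> → <2, -11>
step 10: apply <-1, +0> → <1, -11>

<1, -11>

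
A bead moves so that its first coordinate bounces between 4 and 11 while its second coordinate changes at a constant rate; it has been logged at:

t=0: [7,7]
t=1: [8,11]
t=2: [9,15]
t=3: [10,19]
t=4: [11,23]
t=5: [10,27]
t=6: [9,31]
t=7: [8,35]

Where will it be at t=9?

[6,43]

The first coordinate travels 1 per step and bounces off the walls at 4 and 11.
  step 8: 8 → 7
  step 9: 7 → 6
The second coordinate changes by +4 each step: at step 9 it is 43.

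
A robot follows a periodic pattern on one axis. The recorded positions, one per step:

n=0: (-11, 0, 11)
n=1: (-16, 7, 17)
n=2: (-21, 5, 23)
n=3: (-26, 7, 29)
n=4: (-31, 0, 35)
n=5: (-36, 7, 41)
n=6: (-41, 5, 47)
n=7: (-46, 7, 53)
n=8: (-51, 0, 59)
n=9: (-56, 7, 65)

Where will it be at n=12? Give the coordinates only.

First: linear, -5 per step → -71 at step 12.
Second: cycles through 0, 7, 5, 7 every 4 steps. Step 12 lands at position 0 of the cycle → 0.
Third: linear, +6 per step → 83 at step 12.

(-71, 0, 83)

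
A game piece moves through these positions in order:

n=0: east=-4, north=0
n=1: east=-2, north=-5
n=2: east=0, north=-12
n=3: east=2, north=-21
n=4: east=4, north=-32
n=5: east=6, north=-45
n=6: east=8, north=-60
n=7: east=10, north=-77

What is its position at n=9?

east=14, north=-117

Successive displacements: (+2, -5), (+2, -7), (+2, -9), (+2, -11), (+2, -13), (+2, -15), (+2, -17) — each changes by (+0, -2).
step 8: east=10, north=-77 + (+2, -19) → east=12, north=-96
step 9: east=12, north=-96 + (+2, -21) → east=14, north=-117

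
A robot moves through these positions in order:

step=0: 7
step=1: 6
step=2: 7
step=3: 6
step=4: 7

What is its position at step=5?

The jumps are -1, +1, -1, +1 — a geometric progression with ratio -1.
step 5: 7 − 1 → 6

6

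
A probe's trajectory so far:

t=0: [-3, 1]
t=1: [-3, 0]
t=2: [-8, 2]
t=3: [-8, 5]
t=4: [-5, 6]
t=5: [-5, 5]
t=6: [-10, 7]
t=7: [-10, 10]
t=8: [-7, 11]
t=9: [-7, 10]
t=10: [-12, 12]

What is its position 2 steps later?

Differencing gives [+0, -1], [-5, +2], [+0, +3], [+3, +1], [+0, -1], [-5, +2], [+0, +3], [+3, +1], [+0, -1], [-5, +2]. This is the pattern [+0, -1], [-5, +2], [+0, +3], [+3, +1] repeated.
step 11: apply [+0, +3] → [-12, 15]
step 12: apply [+3, +1] → [-9, 16]

[-9, 16]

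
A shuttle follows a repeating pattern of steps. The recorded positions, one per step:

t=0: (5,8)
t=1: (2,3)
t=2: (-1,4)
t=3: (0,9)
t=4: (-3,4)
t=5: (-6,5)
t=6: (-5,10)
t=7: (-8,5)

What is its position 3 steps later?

Step-to-step displacements: (-3,-5), (-3,+1), (+1,+5), (-3,-5), (-3,+1), (+1,+5), (-3,-5) — a repeating cycle of length 3.
step 8: apply (-3,+1) → (-11,6)
step 9: apply (+1,+5) → (-10,11)
step 10: apply (-3,-5) → (-13,6)

(-13,6)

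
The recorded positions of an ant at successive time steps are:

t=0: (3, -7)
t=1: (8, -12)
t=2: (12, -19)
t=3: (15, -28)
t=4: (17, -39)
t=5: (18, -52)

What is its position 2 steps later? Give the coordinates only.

(17, -84)

Taking differences between consecutive positions: (+5, -5), (+4, -7), (+3, -9), (+2, -11), (+1, -13). These grow by (-1, -2) each step.
step 6: (18, -52) + (+0, -15) → (18, -67)
step 7: (18, -67) + (-1, -17) → (17, -84)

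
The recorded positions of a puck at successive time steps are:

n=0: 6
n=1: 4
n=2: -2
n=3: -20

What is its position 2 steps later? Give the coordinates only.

-236

Consecutive displacements -2, -6, -18 scale by a factor of 3 each step.
step 4: -20 − 54 → -74
step 5: -74 − 162 → -236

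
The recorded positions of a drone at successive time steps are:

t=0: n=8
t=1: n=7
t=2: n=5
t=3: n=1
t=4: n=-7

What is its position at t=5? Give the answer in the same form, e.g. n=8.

n=-23

Consecutive displacements -1, -2, -4, -8 scale by a factor of 2 each step.
step 5: -7 − 16 → n=-23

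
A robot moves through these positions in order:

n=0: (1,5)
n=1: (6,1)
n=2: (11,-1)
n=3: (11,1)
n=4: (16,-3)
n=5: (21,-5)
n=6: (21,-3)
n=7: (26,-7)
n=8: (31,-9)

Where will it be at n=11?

(41,-13)

Differencing gives (+5,-4), (+5,-2), (+0,+2), (+5,-4), (+5,-2), (+0,+2), (+5,-4), (+5,-2). This is the pattern (+5,-4), (+5,-2), (+0,+2) repeated.
step 9: apply (+0,+2) → (31,-7)
step 10: apply (+5,-4) → (36,-11)
step 11: apply (+5,-2) → (41,-13)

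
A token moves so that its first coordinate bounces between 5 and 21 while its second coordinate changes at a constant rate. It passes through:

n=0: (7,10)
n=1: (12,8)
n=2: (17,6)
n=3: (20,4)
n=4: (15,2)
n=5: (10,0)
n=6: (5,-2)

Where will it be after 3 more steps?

(20,-8)

The first coordinate travels 5 per step and bounces off the walls at 5 and 21.
  step 7: 5 → 10
  step 8: 10 → 15
  step 9: 15 → 20
The second coordinate changes by -2 each step: at step 9 it is -8.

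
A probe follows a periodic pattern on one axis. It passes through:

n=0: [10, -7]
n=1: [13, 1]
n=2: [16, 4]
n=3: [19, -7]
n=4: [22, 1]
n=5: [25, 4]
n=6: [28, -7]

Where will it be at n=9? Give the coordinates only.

[37, -7]

First: linear, +3 per step → 37 at step 9.
Second: cycles through -7, 1, 4 every 3 steps. Step 9 lands at position 0 of the cycle → -7.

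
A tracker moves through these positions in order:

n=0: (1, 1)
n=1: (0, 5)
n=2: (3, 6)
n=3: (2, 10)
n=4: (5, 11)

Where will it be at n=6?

The moves between consecutive positions are (-1, +4), (+3, +1), (-1, +4), (+3, +1); they repeat the 2-cycle [(-1, +4), (+3, +1)].
step 5: apply (-1, +4) → (4, 15)
step 6: apply (+3, +1) → (7, 16)

(7, 16)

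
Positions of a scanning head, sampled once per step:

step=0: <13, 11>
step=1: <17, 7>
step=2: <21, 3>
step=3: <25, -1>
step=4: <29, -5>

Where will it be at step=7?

<41, -17>

The position changes by <+4, -4> every step.
step 5: <29, -5> + <+4, -4> → <33, -9>
step 6: <33, -9> + <+4, -4> → <37, -13>
step 7: <37, -13> + <+4, -4> → <41, -17>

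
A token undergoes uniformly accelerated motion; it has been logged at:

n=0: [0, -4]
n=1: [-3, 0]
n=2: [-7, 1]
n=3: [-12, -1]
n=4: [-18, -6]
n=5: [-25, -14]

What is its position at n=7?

First differences are [-3, +4], [-4, +1], [-5, -2], [-6, -5], [-7, -8]; their common second difference is [-1, -3] (constant acceleration).
step 6: [-25, -14] + [-8, -11] → [-33, -25]
step 7: [-33, -25] + [-9, -14] → [-42, -39]

[-42, -39]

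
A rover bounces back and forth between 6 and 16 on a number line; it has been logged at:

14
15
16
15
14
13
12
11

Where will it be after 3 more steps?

The value travels 1 per step and bounces off the walls at 6 and 16.
  step 8: 11 → 10
  step 9: 10 → 9
  step 10: 9 → 8

8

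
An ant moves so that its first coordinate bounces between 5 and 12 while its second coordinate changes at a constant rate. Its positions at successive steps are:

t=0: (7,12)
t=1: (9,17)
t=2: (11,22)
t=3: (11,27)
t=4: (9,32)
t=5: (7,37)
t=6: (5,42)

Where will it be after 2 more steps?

The first coordinate reflects between 5 and 12, moving 2 per step.
  step 7: 5 → 7
  step 8: 7 → 9
The second coordinate changes by +5 each step: at step 8 it is 52.

(9,52)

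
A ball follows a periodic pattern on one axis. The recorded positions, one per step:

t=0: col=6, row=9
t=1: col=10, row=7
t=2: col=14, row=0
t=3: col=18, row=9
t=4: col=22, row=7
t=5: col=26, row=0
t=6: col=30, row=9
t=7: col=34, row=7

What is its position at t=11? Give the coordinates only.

col=50, row=0

The col coordinate changes by +4 each step, so at step 11 it is 6 + 11·(4) = 50.
The row coordinate repeats the cycle [9, 7, 0] with period 3; step 11 mod 3 = 2, giving 0.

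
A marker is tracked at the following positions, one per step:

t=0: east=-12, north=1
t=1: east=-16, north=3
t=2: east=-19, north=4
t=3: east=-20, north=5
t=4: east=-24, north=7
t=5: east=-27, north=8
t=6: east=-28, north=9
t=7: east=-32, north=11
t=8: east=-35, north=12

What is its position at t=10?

The moves between consecutive positions are (-4, +2), (-3, +1), (-1, +1), (-4, +2), (-3, +1), (-1, +1), (-4, +2), (-3, +1); they repeat the 3-cycle [(-4, +2), (-3, +1), (-1, +1)].
step 9: apply (-1, +1) → east=-36, north=13
step 10: apply (-4, +2) → east=-40, north=15

east=-40, north=15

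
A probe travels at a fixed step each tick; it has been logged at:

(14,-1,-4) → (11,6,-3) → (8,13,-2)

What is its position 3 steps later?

Constant displacement of (-3,+7,+1) per step.
step 3: (8,13,-2) + (-3,+7,+1) → (5,20,-1)
step 4: (5,20,-1) + (-3,+7,+1) → (2,27,0)
step 5: (2,27,0) + (-3,+7,+1) → (-1,34,1)

(-1,34,1)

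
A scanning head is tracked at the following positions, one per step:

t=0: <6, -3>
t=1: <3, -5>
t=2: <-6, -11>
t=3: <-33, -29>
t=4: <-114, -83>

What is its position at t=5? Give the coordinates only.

Step-to-step displacements: <-3, -2>, <-9, -6>, <-27, -18>, <-81, -54>; each is 3× the previous.
step 5: <-114, -83> + <-243, -162> → <-357, -245>

<-357, -245>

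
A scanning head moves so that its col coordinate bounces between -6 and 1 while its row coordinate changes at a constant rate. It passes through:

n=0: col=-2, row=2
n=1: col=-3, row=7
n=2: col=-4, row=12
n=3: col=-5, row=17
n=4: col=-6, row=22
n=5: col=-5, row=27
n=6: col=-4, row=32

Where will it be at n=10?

col=0, row=52

The col coordinate travels 1 per step and bounces off the walls at -6 and 1.
  step 7: -4 → -3
  step 8: -3 → -2
  step 9: -2 → -1
  step 10: -1 → 0
The row coordinate changes by +5 each step: at step 10 it is 52.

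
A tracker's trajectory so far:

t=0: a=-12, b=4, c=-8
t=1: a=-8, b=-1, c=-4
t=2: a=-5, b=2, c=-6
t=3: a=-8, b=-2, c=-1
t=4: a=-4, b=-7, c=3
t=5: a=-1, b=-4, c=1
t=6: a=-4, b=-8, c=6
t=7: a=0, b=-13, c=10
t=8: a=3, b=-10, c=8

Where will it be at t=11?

Step-to-step displacements: (+4,-5,+4), (+3,+3,-2), (-3,-4,+5), (+4,-5,+4), (+3,+3,-2), (-3,-4,+5), (+4,-5,+4), (+3,+3,-2) — a repeating cycle of length 3.
step 9: apply (-3,-4,+5) → a=0, b=-14, c=13
step 10: apply (+4,-5,+4) → a=4, b=-19, c=17
step 11: apply (+3,+3,-2) → a=7, b=-16, c=15

a=7, b=-16, c=15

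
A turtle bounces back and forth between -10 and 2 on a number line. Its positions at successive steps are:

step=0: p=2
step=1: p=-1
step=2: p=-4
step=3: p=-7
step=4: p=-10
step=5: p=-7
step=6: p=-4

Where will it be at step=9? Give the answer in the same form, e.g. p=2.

The value travels 3 per step and bounces off the walls at -10 and 2.
  step 7: -4 → -1
  step 8: -1 → 2
  step 9: 2 → -1

p=-1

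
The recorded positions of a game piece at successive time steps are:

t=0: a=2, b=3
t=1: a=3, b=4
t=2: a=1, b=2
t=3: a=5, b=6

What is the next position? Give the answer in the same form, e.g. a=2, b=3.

The jumps are (+1, +1), (-2, -2), (+4, +4) — a geometric progression with ratio -2.
step 4: a=5, b=6 + (-8, -8) → a=-3, b=-2

a=-3, b=-2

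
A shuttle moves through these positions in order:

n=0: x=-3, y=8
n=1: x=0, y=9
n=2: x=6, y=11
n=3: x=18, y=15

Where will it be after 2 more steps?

x=90, y=39

The jumps are (+3,+1), (+6,+2), (+12,+4) — a geometric progression with ratio 2.
step 4: x=18, y=15 + (+24,+8) → x=42, y=23
step 5: x=42, y=23 + (+48,+16) → x=90, y=39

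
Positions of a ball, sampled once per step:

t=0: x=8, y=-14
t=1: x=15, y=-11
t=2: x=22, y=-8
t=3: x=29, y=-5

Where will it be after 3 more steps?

x=50, y=4

The position changes by (+7, +3) every step.
step 4: x=29, y=-5 + (+7, +3) → x=36, y=-2
step 5: x=36, y=-2 + (+7, +3) → x=43, y=1
step 6: x=43, y=1 + (+7, +3) → x=50, y=4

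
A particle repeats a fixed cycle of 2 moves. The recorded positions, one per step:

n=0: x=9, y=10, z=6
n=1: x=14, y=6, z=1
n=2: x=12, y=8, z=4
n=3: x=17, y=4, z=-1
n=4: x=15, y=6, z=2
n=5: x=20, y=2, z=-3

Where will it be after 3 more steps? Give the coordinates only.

x=21, y=2, z=-2

Step-to-step displacements: (+5, -4, -5), (-2, +2, +3), (+5, -4, -5), (-2, +2, +3), (+5, -4, -5) — a repeating cycle of length 2.
step 6: apply (-2, +2, +3) → x=18, y=4, z=0
step 7: apply (+5, -4, -5) → x=23, y=0, z=-5
step 8: apply (-2, +2, +3) → x=21, y=2, z=-2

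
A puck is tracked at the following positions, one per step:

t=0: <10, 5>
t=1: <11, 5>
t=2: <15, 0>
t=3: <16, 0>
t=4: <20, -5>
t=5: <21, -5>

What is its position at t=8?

Step-to-step displacements: <+1, +0>, <+4, -5>, <+1, +0>, <+4, -5>, <+1, +0> — a repeating cycle of length 2.
step 6: apply <+4, -5> → <25, -10>
step 7: apply <+1, +0> → <26, -10>
step 8: apply <+4, -5> → <30, -15>

<30, -15>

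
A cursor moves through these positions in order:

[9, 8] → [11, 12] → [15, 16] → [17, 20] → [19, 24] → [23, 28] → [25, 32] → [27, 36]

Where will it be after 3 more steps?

Differencing gives [+2, +4], [+4, +4], [+2, +4], [+2, +4], [+4, +4], [+2, +4], [+2, +4]. This is the pattern [+2, +4], [+4, +4], [+2, +4] repeated.
step 8: apply [+4, +4] → [31, 40]
step 9: apply [+2, +4] → [33, 44]
step 10: apply [+2, +4] → [35, 48]

[35, 48]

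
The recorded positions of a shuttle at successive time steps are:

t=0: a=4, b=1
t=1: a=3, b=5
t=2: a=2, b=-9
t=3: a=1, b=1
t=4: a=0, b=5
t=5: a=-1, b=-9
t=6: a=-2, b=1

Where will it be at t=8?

a=-4, b=-9

A: linear, -1 per step → -4 at step 8.
B: cycles through 1, 5, -9 every 3 steps. Step 8 lands at position 2 of the cycle → -9.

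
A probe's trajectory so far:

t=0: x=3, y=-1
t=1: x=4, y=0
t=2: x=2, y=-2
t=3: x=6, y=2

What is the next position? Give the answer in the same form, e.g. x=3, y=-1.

x=-2, y=-6

Step-to-step displacements: (+1, +1), (-2, -2), (+4, +4); each is -2× the previous.
step 4: x=6, y=2 + (-8, -8) → x=-2, y=-6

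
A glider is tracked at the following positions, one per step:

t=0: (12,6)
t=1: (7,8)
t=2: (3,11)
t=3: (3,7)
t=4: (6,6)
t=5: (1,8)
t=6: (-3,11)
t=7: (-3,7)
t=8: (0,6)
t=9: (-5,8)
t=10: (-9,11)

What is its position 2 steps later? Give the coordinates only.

(-6,6)

Differencing gives (-5,+2), (-4,+3), (+0,-4), (+3,-1), (-5,+2), (-4,+3), (+0,-4), (+3,-1), (-5,+2), (-4,+3). This is the pattern (-5,+2), (-4,+3), (+0,-4), (+3,-1) repeated.
step 11: apply (+0,-4) → (-9,7)
step 12: apply (+3,-1) → (-6,6)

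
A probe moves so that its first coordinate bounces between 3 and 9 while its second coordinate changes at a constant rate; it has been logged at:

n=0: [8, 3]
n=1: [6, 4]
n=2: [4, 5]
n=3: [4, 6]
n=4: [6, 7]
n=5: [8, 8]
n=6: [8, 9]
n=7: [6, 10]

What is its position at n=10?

[6, 13]

The first coordinate travels 2 per step and bounces off the walls at 3 and 9.
  step 8: 6 → 4
  step 9: 4 → 4
  step 10: 4 → 6
The second coordinate changes by +1 each step: at step 10 it is 13.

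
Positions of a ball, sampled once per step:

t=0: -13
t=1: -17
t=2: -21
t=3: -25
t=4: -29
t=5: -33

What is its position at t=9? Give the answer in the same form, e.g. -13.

The position changes by -4 every step.
step 6: -33 − 4 → -37
step 7: -37 − 4 → -41
step 8: -41 − 4 → -45
step 9: -45 − 4 → -49

-49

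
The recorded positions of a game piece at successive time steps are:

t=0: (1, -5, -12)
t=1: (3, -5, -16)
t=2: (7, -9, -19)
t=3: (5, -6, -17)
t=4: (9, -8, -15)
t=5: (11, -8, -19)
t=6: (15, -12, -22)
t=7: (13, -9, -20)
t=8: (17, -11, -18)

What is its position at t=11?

(21, -12, -23)

The moves between consecutive positions are (+2, +0, -4), (+4, -4, -3), (-2, +3, +2), (+4, -2, +2), (+2, +0, -4), (+4, -4, -3), (-2, +3, +2), (+4, -2, +2); they repeat the 4-cycle [(+2, +0, -4), (+4, -4, -3), (-2, +3, +2), (+4, -2, +2)].
step 9: apply (+2, +0, -4) → (19, -11, -22)
step 10: apply (+4, -4, -3) → (23, -15, -25)
step 11: apply (-2, +3, +2) → (21, -12, -23)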